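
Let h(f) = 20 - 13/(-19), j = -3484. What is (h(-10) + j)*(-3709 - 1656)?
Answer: 353033095/19 ≈ 1.8581e+7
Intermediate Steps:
h(f) = 393/19 (h(f) = 20 - 13*(-1/19) = 20 + 13/19 = 393/19)
(h(-10) + j)*(-3709 - 1656) = (393/19 - 3484)*(-3709 - 1656) = -65803/19*(-5365) = 353033095/19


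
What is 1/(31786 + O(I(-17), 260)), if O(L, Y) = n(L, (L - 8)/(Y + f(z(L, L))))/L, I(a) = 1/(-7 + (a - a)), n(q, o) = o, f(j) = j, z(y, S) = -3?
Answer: 257/8169059 ≈ 3.1460e-5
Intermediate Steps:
I(a) = -⅐ (I(a) = 1/(-7 + 0) = 1/(-7) = -⅐)
O(L, Y) = (-8 + L)/(L*(-3 + Y)) (O(L, Y) = ((L - 8)/(Y - 3))/L = ((-8 + L)/(-3 + Y))/L = (-8 + L)/(L*(-3 + Y)))
1/(31786 + O(I(-17), 260)) = 1/(31786 + (-8 - ⅐)/((-⅐)*(-3 + 260))) = 1/(31786 - 7*(-57/7)/257) = 1/(31786 - 7*1/257*(-57/7)) = 1/(31786 + 57/257) = 1/(8169059/257) = 257/8169059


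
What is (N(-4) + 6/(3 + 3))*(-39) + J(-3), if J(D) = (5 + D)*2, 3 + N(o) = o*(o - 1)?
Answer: -698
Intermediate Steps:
N(o) = -3 + o*(-1 + o) (N(o) = -3 + o*(o - 1) = -3 + o*(-1 + o))
J(D) = 10 + 2*D
(N(-4) + 6/(3 + 3))*(-39) + J(-3) = ((-3 + (-4)² - 1*(-4)) + 6/(3 + 3))*(-39) + (10 + 2*(-3)) = ((-3 + 16 + 4) + 6/6)*(-39) + (10 - 6) = (17 + 6*(⅙))*(-39) + 4 = (17 + 1)*(-39) + 4 = 18*(-39) + 4 = -702 + 4 = -698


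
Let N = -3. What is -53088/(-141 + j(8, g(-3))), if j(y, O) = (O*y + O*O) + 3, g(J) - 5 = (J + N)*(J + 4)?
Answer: 53088/145 ≈ 366.12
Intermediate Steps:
g(J) = 5 + (-3 + J)*(4 + J) (g(J) = 5 + (J - 3)*(J + 4) = 5 + (-3 + J)*(4 + J))
j(y, O) = 3 + O² + O*y (j(y, O) = (O*y + O²) + 3 = (O² + O*y) + 3 = 3 + O² + O*y)
-53088/(-141 + j(8, g(-3))) = -53088/(-141 + (3 + (-7 - 3 + (-3)²)² + (-7 - 3 + (-3)²)*8)) = -53088/(-141 + (3 + (-7 - 3 + 9)² + (-7 - 3 + 9)*8)) = -53088/(-141 + (3 + (-1)² - 1*8)) = -53088/(-141 + (3 + 1 - 8)) = -53088/(-141 - 4) = -53088/(-145) = -53088*(-1/145) = 53088/145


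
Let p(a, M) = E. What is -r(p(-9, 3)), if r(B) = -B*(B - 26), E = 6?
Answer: -120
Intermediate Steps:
p(a, M) = 6
r(B) = -B*(-26 + B)
-r(p(-9, 3)) = -6*(26 - 1*6) = -6*(26 - 6) = -6*20 = -1*120 = -120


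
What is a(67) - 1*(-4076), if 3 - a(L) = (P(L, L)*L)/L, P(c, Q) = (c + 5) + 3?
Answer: 4004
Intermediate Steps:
P(c, Q) = 8 + c (P(c, Q) = (5 + c) + 3 = 8 + c)
a(L) = -5 - L (a(L) = 3 - (8 + L)*L/L = 3 - L*(8 + L)/L = 3 - (8 + L) = 3 + (-8 - L) = -5 - L)
a(67) - 1*(-4076) = (-5 - 1*67) - 1*(-4076) = (-5 - 67) + 4076 = -72 + 4076 = 4004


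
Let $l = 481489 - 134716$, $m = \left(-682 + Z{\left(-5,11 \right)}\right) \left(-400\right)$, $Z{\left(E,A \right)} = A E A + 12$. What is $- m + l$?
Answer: $-163227$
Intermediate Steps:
$Z{\left(E,A \right)} = 12 + E A^{2}$ ($Z{\left(E,A \right)} = E A^{2} + 12 = 12 + E A^{2}$)
$m = 510000$ ($m = \left(-682 + \left(12 - 5 \cdot 11^{2}\right)\right) \left(-400\right) = \left(-682 + \left(12 - 605\right)\right) \left(-400\right) = \left(-682 - 593\right) \left(-400\right) = \left(-1275\right) \left(-400\right) = 510000$)
$l = 346773$ ($l = 481489 - 134716 = 346773$)
$- m + l = \left(-1\right) 510000 + 346773 = -510000 + 346773 = -163227$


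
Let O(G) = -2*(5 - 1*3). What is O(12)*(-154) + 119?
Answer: 735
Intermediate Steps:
O(G) = -4 (O(G) = -2*(5 - 3) = -2*2 = -4)
O(12)*(-154) + 119 = -4*(-154) + 119 = 616 + 119 = 735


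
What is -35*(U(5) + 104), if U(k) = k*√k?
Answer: -3640 - 175*√5 ≈ -4031.3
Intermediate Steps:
U(k) = k^(3/2)
-35*(U(5) + 104) = -35*(5^(3/2) + 104) = -35*(5*√5 + 104) = -35*(104 + 5*√5) = -3640 - 175*√5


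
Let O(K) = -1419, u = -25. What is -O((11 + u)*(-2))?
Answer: 1419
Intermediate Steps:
-O((11 + u)*(-2)) = -1*(-1419) = 1419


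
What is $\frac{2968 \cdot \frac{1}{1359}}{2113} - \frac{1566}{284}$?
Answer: $- \frac{2248015505}{407762514} \approx -5.5131$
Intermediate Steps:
$\frac{2968 \cdot \frac{1}{1359}}{2113} - \frac{1566}{284} = 2968 \cdot \frac{1}{1359} \cdot \frac{1}{2113} - \frac{783}{142} = \frac{2968}{1359} \cdot \frac{1}{2113} - \frac{783}{142} = \frac{2968}{2871567} - \frac{783}{142} = - \frac{2248015505}{407762514}$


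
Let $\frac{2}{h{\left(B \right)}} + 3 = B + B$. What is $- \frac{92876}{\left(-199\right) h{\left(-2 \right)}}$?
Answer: $- \frac{325066}{199} \approx -1633.5$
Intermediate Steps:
$h{\left(B \right)} = \frac{2}{-3 + 2 B}$ ($h{\left(B \right)} = \frac{2}{-3 + \left(B + B\right)} = \frac{2}{-3 + 2 B}$)
$- \frac{92876}{\left(-199\right) h{\left(-2 \right)}} = - \frac{92876}{\left(-199\right) \frac{2}{-3 + 2 \left(-2\right)}} = - \frac{92876}{\left(-199\right) \frac{2}{-3 - 4}} = - \frac{92876}{\left(-199\right) \frac{2}{-7}} = - \frac{92876}{\left(-199\right) 2 \left(- \frac{1}{7}\right)} = - \frac{92876}{\left(-199\right) \left(- \frac{2}{7}\right)} = - \frac{92876}{\frac{398}{7}} = \left(-92876\right) \frac{7}{398} = - \frac{325066}{199}$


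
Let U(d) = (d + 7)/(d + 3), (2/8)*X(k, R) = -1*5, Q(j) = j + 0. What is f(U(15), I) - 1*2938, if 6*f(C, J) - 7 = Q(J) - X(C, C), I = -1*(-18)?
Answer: -5861/2 ≈ -2930.5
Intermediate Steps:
I = 18
Q(j) = j
X(k, R) = -20 (X(k, R) = 4*(-1*5) = 4*(-5) = -20)
U(d) = (7 + d)/(3 + d)
f(C, J) = 9/2 + J/6 (f(C, J) = 7/6 + (J - 1*(-20))/6 = 7/6 + (J + 20)/6 = 7/6 + (20 + J)/6 = 7/6 + (10/3 + J/6) = 9/2 + J/6)
f(U(15), I) - 1*2938 = (9/2 + (⅙)*18) - 1*2938 = (9/2 + 3) - 2938 = 15/2 - 2938 = -5861/2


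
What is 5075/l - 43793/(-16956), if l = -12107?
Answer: 444150151/205286292 ≈ 2.1636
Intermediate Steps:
5075/l - 43793/(-16956) = 5075/(-12107) - 43793/(-16956) = 5075*(-1/12107) - 43793*(-1/16956) = -5075/12107 + 43793/16956 = 444150151/205286292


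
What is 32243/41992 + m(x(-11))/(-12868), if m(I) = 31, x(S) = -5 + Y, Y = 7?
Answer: 103400293/135088264 ≈ 0.76543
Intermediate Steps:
x(S) = 2 (x(S) = -5 + 7 = 2)
32243/41992 + m(x(-11))/(-12868) = 32243/41992 + 31/(-12868) = 32243*(1/41992) + 31*(-1/12868) = 32243/41992 - 31/12868 = 103400293/135088264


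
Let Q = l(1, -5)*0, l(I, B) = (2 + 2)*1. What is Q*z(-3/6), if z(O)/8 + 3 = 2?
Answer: 0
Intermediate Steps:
z(O) = -8 (z(O) = -24 + 8*2 = -24 + 16 = -8)
l(I, B) = 4 (l(I, B) = 4*1 = 4)
Q = 0 (Q = 4*0 = 0)
Q*z(-3/6) = 0*(-8) = 0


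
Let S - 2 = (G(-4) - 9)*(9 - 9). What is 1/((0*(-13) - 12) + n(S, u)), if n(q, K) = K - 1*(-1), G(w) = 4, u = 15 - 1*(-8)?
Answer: 1/12 ≈ 0.083333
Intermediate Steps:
u = 23 (u = 15 + 8 = 23)
S = 2 (S = 2 + (4 - 9)*(9 - 9) = 2 - 5*0 = 2 + 0 = 2)
n(q, K) = 1 + K (n(q, K) = K + 1 = 1 + K)
1/((0*(-13) - 12) + n(S, u)) = 1/((0*(-13) - 12) + (1 + 23)) = 1/((0 - 12) + 24) = 1/(-12 + 24) = 1/12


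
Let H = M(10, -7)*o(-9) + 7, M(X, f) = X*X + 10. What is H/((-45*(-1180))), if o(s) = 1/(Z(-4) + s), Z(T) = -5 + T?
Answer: 2/119475 ≈ 1.6740e-5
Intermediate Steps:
M(X, f) = 10 + X² (M(X, f) = X² + 10 = 10 + X²)
o(s) = 1/(-9 + s) (o(s) = 1/((-5 - 4) + s) = 1/(-9 + s))
H = 8/9 (H = (10 + 10²)/(-9 - 9) + 7 = (10 + 100)/(-18) + 7 = 110*(-1/18) + 7 = -55/9 + 7 = 8/9 ≈ 0.88889)
H/((-45*(-1180))) = 8/(9*((-45*(-1180)))) = (8/9)/53100 = (8/9)*(1/53100) = 2/119475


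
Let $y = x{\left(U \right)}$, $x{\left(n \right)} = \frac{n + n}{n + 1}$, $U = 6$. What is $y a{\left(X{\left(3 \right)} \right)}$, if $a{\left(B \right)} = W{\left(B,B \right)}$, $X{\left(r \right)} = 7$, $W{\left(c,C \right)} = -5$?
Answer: $- \frac{60}{7} \approx -8.5714$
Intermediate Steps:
$x{\left(n \right)} = \frac{2 n}{1 + n}$
$a{\left(B \right)} = -5$
$y = \frac{12}{7}$ ($y = 2 \cdot 6 \frac{1}{1 + 6} = 2 \cdot 6 \cdot \frac{1}{7} = \frac{12}{7} \approx 1.7143$)
$y a{\left(X{\left(3 \right)} \right)} = \frac{12}{7} \left(-5\right) = - \frac{60}{7}$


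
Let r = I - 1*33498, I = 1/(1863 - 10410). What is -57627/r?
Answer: 492537969/286307407 ≈ 1.7203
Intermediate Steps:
I = -1/8547 (I = 1/(-8547) = -1/8547 ≈ -0.00011700)
r = -286307407/8547 (r = -1/8547 - 1*33498 = -1/8547 - 33498 = -286307407/8547 ≈ -33498.)
-57627/r = -57627/(-286307407/8547) = -57627*(-8547/286307407) = 492537969/286307407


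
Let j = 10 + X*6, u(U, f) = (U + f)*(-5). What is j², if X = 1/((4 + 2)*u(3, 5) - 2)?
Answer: 1456849/14641 ≈ 99.505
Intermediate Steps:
u(U, f) = -5*U - 5*f
X = -1/242 (X = 1/((4 + 2)*(-5*3 - 5*5) - 2) = 1/(6*(-15 - 25) - 2) = 1/(6*(-40) - 2) = 1/(-240 - 2) = 1/(-242) = -1/242 ≈ -0.0041322)
j = 1207/121 (j = 10 - 1/242*6 = 10 - 3/121 = 1207/121 ≈ 9.9752)
j² = (1207/121)² = 1456849/14641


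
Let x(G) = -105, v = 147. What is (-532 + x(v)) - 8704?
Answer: -9341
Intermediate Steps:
(-532 + x(v)) - 8704 = (-532 - 105) - 8704 = -637 - 8704 = -9341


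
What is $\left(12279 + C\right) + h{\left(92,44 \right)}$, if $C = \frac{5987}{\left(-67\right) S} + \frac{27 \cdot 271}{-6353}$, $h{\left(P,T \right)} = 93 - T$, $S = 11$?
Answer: $\frac{57678252768}{4682161} \approx 12319.0$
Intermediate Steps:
$C = - \frac{43428040}{4682161}$ ($C = \frac{5987}{\left(-67\right) 11} + \frac{27 \cdot 271}{-6353} = \frac{5987}{-737} + 7317 \left(- \frac{1}{6353}\right) = 5987 \left(- \frac{1}{737}\right) - \frac{7317}{6353} = - \frac{5987}{737} - \frac{7317}{6353} = - \frac{43428040}{4682161} \approx -9.2752$)
$\left(12279 + C\right) + h{\left(92,44 \right)} = \left(12279 - \frac{43428040}{4682161}\right) + \left(93 - 44\right) = \frac{57448826879}{4682161} + \left(93 - 44\right) = \frac{57448826879}{4682161} + 49 = \frac{57678252768}{4682161}$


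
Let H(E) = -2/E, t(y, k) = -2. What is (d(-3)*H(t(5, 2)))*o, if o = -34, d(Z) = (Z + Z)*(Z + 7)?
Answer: 816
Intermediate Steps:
d(Z) = 2*Z*(7 + Z) (d(Z) = (2*Z)*(7 + Z) = 2*Z*(7 + Z))
(d(-3)*H(t(5, 2)))*o = ((2*(-3)*(7 - 3))*(-2/(-2)))*(-34) = ((2*(-3)*4)*(-2*(-½)))*(-34) = -24*1*(-34) = -24*(-34) = 816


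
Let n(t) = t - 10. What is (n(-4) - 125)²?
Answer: 19321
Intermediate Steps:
n(t) = -10 + t
(n(-4) - 125)² = ((-10 - 4) - 125)² = (-14 - 125)² = (-139)² = 19321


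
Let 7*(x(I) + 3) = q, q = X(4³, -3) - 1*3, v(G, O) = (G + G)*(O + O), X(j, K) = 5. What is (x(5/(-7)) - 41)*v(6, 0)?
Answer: 0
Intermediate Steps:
v(G, O) = 4*G*O (v(G, O) = (2*G)*(2*O) = 4*G*O)
q = 2 (q = 5 - 1*3 = 5 - 3 = 2)
x(I) = -19/7 (x(I) = -3 + (⅐)*2 = -3 + 2/7 = -19/7)
(x(5/(-7)) - 41)*v(6, 0) = (-19/7 - 41)*(4*6*0) = -306/7*0 = 0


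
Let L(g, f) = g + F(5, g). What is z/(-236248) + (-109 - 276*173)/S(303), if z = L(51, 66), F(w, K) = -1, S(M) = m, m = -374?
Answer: 2826525459/22089188 ≈ 127.96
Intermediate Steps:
S(M) = -374
L(g, f) = -1 + g (L(g, f) = g - 1 = -1 + g)
z = 50 (z = -1 + 51 = 50)
z/(-236248) + (-109 - 276*173)/S(303) = 50/(-236248) + (-109 - 276*173)/(-374) = 50*(-1/236248) + (-109 - 47748)*(-1/374) = -25/118124 - 47857*(-1/374) = -25/118124 + 47857/374 = 2826525459/22089188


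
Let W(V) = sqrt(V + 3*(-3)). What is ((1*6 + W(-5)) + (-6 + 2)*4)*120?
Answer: -1200 + 120*I*sqrt(14) ≈ -1200.0 + 449.0*I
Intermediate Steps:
W(V) = sqrt(-9 + V) (W(V) = sqrt(V - 9) = sqrt(-9 + V))
((1*6 + W(-5)) + (-6 + 2)*4)*120 = ((1*6 + sqrt(-9 - 5)) + (-6 + 2)*4)*120 = ((6 + sqrt(-14)) - 4*4)*120 = ((6 + I*sqrt(14)) - 16)*120 = (-10 + I*sqrt(14))*120 = -1200 + 120*I*sqrt(14)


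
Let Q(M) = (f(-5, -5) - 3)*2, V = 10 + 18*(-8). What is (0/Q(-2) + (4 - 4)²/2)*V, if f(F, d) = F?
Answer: 0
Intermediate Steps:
V = -134 (V = 10 - 144 = -134)
Q(M) = -16 (Q(M) = (-5 - 3)*2 = -8*2 = -16)
(0/Q(-2) + (4 - 4)²/2)*V = (0/(-16) + (4 - 4)²/2)*(-134) = (0*(-1/16) + 0²*(½))*(-134) = (0 + 0*(½))*(-134) = (0 + 0)*(-134) = 0*(-134) = 0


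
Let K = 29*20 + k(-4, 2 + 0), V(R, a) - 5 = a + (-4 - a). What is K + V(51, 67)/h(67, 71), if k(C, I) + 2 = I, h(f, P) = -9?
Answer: 5219/9 ≈ 579.89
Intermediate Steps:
k(C, I) = -2 + I
V(R, a) = 1 (V(R, a) = 5 + (a + (-4 - a)) = 5 - 4 = 1)
K = 580 (K = 29*20 + (-2 + (2 + 0)) = 580 + (-2 + 2) = 580 + 0 = 580)
K + V(51, 67)/h(67, 71) = 580 + 1/(-9) = 580 + 1*(-⅑) = 580 - ⅑ = 5219/9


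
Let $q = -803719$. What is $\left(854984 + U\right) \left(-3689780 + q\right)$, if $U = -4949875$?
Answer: $18400388613609$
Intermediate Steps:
$\left(854984 + U\right) \left(-3689780 + q\right) = \left(854984 - 4949875\right) \left(-3689780 - 803719\right) = \left(-4094891\right) \left(-4493499\right) = 18400388613609$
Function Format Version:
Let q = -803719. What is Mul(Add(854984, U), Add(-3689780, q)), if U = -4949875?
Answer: 18400388613609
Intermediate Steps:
Mul(Add(854984, U), Add(-3689780, q)) = Mul(Add(854984, -4949875), Add(-3689780, -803719)) = Mul(-4094891, -4493499) = 18400388613609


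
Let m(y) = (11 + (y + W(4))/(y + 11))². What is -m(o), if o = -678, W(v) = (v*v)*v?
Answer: -63218401/444889 ≈ -142.10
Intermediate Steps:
W(v) = v³ (W(v) = v²*v = v³)
m(y) = (11 + (64 + y)/(11 + y))² (m(y) = (11 + (y + 4³)/(y + 11))² = (11 + (y + 64)/(11 + y))² = (11 + (64 + y)/(11 + y))²)
-m(o) = -(185 + 12*(-678))²/(11 - 678)² = -(185 - 8136)²/(-667)² = -(-7951)²/444889 = -63218401/444889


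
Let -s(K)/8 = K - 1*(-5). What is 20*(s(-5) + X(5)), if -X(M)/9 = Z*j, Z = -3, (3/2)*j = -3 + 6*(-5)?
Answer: -11880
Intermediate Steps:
s(K) = -40 - 8*K (s(K) = -8*(K - 1*(-5)) = -8*(K + 5) = -8*(5 + K) = -40 - 8*K)
j = -22 (j = 2*(-3 + 6*(-5))/3 = 2*(-3 - 30)/3 = (2/3)*(-33) = -22)
X(M) = -594 (X(M) = -(-27)*(-22) = -9*66 = -594)
20*(s(-5) + X(5)) = 20*((-40 - 8*(-5)) - 594) = 20*((-40 + 40) - 594) = 20*(0 - 594) = 20*(-594) = -11880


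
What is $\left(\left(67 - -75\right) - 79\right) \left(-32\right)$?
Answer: $-2016$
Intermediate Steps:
$\left(\left(67 - -75\right) - 79\right) \left(-32\right) = \left(\left(67 + 75\right) - 79\right) \left(-32\right) = \left(142 - 79\right) \left(-32\right) = 63 \left(-32\right) = -2016$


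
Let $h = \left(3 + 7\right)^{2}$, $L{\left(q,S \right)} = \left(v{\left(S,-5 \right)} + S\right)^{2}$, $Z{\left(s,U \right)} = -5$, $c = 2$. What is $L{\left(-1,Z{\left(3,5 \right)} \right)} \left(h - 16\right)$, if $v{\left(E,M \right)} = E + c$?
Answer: $5376$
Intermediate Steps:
$v{\left(E,M \right)} = 2 + E$ ($v{\left(E,M \right)} = E + 2 = 2 + E$)
$L{\left(q,S \right)} = \left(2 + 2 S\right)^{2}$ ($L{\left(q,S \right)} = \left(\left(2 + S\right) + S\right)^{2} = \left(2 + 2 S\right)^{2}$)
$h = 100$ ($h = 10^{2} = 100$)
$L{\left(-1,Z{\left(3,5 \right)} \right)} \left(h - 16\right) = 4 \left(1 - 5\right)^{2} \left(100 - 16\right) = 4 \left(-4\right)^{2} \cdot 84 = 4 \cdot 16 \cdot 84 = 64 \cdot 84 = 5376$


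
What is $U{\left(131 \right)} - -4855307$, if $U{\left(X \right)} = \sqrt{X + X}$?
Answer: $4855307 + \sqrt{262} \approx 4.8553 \cdot 10^{6}$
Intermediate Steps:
$U{\left(X \right)} = \sqrt{2} \sqrt{X}$ ($U{\left(X \right)} = \sqrt{2 X} = \sqrt{2} \sqrt{X}$)
$U{\left(131 \right)} - -4855307 = \sqrt{2} \sqrt{131} - -4855307 = \sqrt{262} + 4855307 = 4855307 + \sqrt{262}$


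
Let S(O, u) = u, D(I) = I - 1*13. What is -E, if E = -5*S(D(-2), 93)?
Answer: 465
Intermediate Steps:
D(I) = -13 + I (D(I) = I - 13 = -13 + I)
E = -465 (E = -5*93 = -465)
-E = -1*(-465) = 465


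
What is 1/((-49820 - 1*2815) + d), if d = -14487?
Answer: -1/67122 ≈ -1.4898e-5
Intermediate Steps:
1/((-49820 - 1*2815) + d) = 1/((-49820 - 1*2815) - 14487) = 1/((-49820 - 2815) - 14487) = 1/(-52635 - 14487) = 1/(-67122) = -1/67122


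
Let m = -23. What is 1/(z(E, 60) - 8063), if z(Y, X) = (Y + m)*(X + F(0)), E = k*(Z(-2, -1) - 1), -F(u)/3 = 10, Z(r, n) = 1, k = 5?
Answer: -1/8753 ≈ -0.00011425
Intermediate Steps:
F(u) = -30 (F(u) = -3*10 = -30)
E = 0 (E = 5*(1 - 1) = 5*0 = 0)
z(Y, X) = (-30 + X)*(-23 + Y) (z(Y, X) = (Y - 23)*(X - 30) = (-23 + Y)*(-30 + X) = (-30 + X)*(-23 + Y))
1/(z(E, 60) - 8063) = 1/((690 - 30*0 - 23*60 + 60*0) - 8063) = 1/((690 + 0 - 1380 + 0) - 8063) = 1/(-690 - 8063) = 1/(-8753) = -1/8753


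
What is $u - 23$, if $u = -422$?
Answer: $-445$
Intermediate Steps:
$u - 23 = -422 - 23 = -445$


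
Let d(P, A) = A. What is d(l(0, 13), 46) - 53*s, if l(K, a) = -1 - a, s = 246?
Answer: -12992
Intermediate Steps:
d(l(0, 13), 46) - 53*s = 46 - 53*246 = 46 - 13038 = -12992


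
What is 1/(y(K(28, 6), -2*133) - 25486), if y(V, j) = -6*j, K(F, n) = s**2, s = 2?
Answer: -1/23890 ≈ -4.1859e-5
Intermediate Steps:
K(F, n) = 4 (K(F, n) = 2**2 = 4)
1/(y(K(28, 6), -2*133) - 25486) = 1/(-(-12)*133 - 25486) = 1/(-6*(-266) - 25486) = 1/(1596 - 25486) = 1/(-23890) = -1/23890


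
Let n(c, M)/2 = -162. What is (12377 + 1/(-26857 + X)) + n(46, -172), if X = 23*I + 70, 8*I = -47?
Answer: 2595938973/215377 ≈ 12053.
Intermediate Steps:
I = -47/8 (I = (⅛)*(-47) = -47/8 ≈ -5.8750)
n(c, M) = -324 (n(c, M) = 2*(-162) = -324)
X = -521/8 (X = 23*(-47/8) + 70 = -1081/8 + 70 = -521/8 ≈ -65.125)
(12377 + 1/(-26857 + X)) + n(46, -172) = (12377 + 1/(-26857 - 521/8)) - 324 = (12377 + 1/(-215377/8)) - 324 = (12377 - 8/215377) - 324 = 2665721121/215377 - 324 = 2595938973/215377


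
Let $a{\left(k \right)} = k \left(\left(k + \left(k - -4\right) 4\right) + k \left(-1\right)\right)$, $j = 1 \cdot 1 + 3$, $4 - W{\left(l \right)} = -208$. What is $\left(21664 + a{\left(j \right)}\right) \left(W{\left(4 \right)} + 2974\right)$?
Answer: $69429312$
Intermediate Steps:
$W{\left(l \right)} = 212$ ($W{\left(l \right)} = 4 - -208 = 4 + 208 = 212$)
$j = 4$ ($j = 1 + 3 = 4$)
$a{\left(k \right)} = k \left(16 + 4 k\right)$ ($a{\left(k \right)} = k \left(\left(k + \left(k + 4\right) 4\right) - k\right) = k \left(\left(k + \left(4 + k\right) 4\right) - k\right) = k \left(\left(k + \left(16 + 4 k\right)\right) - k\right) = k \left(\left(16 + 5 k\right) - k\right) = k \left(16 + 4 k\right)$)
$\left(21664 + a{\left(j \right)}\right) \left(W{\left(4 \right)} + 2974\right) = \left(21664 + 4 \cdot 4 \left(4 + 4\right)\right) \left(212 + 2974\right) = \left(21664 + 4 \cdot 4 \cdot 8\right) 3186 = \left(21664 + 128\right) 3186 = 21792 \cdot 3186 = 69429312$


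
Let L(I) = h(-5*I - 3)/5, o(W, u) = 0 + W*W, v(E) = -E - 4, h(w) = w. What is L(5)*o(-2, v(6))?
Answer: -112/5 ≈ -22.400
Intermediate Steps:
v(E) = -4 - E
o(W, u) = W² (o(W, u) = 0 + W² = W²)
L(I) = -⅗ - I (L(I) = (-5*I - 3)/5 = (-3 - 5*I)*(⅕) = -⅗ - I)
L(5)*o(-2, v(6)) = (-⅗ - 1*5)*(-2)² = (-⅗ - 5)*4 = -28/5*4 = -112/5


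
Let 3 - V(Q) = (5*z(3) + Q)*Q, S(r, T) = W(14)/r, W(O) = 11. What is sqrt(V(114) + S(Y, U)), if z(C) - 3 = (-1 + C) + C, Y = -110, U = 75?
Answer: I*sqrt(1755310)/10 ≈ 132.49*I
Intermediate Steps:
z(C) = 2 + 2*C (z(C) = 3 + ((-1 + C) + C) = 3 + (-1 + 2*C) = 2 + 2*C)
S(r, T) = 11/r
V(Q) = 3 - Q*(40 + Q) (V(Q) = 3 - (5*(2 + 2*3) + Q)*Q = 3 - (5*(2 + 6) + Q)*Q = 3 - (5*8 + Q)*Q = 3 - (40 + Q)*Q = 3 - Q*(40 + Q))
sqrt(V(114) + S(Y, U)) = sqrt((3 - 1*114**2 - 40*114) + 11/(-110)) = sqrt((3 - 1*12996 - 4560) + 11*(-1/110)) = sqrt((3 - 12996 - 4560) - 1/10) = sqrt(-17553 - 1/10) = sqrt(-175531/10) = I*sqrt(1755310)/10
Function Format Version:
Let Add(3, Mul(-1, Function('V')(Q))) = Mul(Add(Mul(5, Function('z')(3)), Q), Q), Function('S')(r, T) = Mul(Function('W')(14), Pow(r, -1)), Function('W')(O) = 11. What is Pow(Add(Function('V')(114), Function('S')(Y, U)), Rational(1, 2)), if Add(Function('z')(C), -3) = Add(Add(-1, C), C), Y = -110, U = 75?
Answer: Mul(Rational(1, 10), I, Pow(1755310, Rational(1, 2))) ≈ Mul(132.49, I)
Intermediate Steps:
Function('z')(C) = Add(2, Mul(2, C)) (Function('z')(C) = Add(3, Add(Add(-1, C), C)) = Add(3, Add(-1, Mul(2, C))) = Add(2, Mul(2, C)))
Function('S')(r, T) = Mul(11, Pow(r, -1))
Function('V')(Q) = Add(3, Mul(-1, Q, Add(40, Q))) (Function('V')(Q) = Add(3, Mul(-1, Mul(Add(Mul(5, Add(2, Mul(2, 3))), Q), Q))) = Add(3, Mul(-1, Mul(Add(Mul(5, Add(2, 6)), Q), Q))) = Add(3, Mul(-1, Mul(Add(Mul(5, 8), Q), Q))) = Add(3, Mul(-1, Mul(Add(40, Q), Q))) = Add(3, Mul(-1, Mul(Q, Add(40, Q)))) = Add(3, Mul(-1, Q, Add(40, Q))))
Pow(Add(Function('V')(114), Function('S')(Y, U)), Rational(1, 2)) = Pow(Add(Add(3, Mul(-1, Pow(114, 2)), Mul(-40, 114)), Mul(11, Pow(-110, -1))), Rational(1, 2)) = Pow(Add(Add(3, Mul(-1, 12996), -4560), Mul(11, Rational(-1, 110))), Rational(1, 2)) = Pow(Add(Add(3, -12996, -4560), Rational(-1, 10)), Rational(1, 2)) = Pow(Add(-17553, Rational(-1, 10)), Rational(1, 2)) = Pow(Rational(-175531, 10), Rational(1, 2)) = Mul(Rational(1, 10), I, Pow(1755310, Rational(1, 2)))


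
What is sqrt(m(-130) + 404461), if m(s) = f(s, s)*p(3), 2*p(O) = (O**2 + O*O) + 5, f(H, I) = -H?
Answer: 2*sqrt(101489) ≈ 637.15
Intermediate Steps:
p(O) = 5/2 + O**2 (p(O) = ((O**2 + O*O) + 5)/2 = ((O**2 + O**2) + 5)/2 = (2*O**2 + 5)/2 = (5 + 2*O**2)/2 = 5/2 + O**2)
m(s) = -23*s/2 (m(s) = (-s)*(5/2 + 3**2) = (-s)*(5/2 + 9) = -s*(23/2) = -23*s/2)
sqrt(m(-130) + 404461) = sqrt(-23/2*(-130) + 404461) = sqrt(1495 + 404461) = sqrt(405956) = 2*sqrt(101489)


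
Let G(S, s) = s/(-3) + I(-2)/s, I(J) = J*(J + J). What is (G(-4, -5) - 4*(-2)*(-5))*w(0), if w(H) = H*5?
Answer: 0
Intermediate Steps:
w(H) = 5*H
I(J) = 2*J**2 (I(J) = J*(2*J) = 2*J**2)
G(S, s) = 8/s - s/3 (G(S, s) = s/(-3) + (2*(-2)**2)/s = s*(-1/3) + (2*4)/s = -s/3 + 8/s = 8/s - s/3)
(G(-4, -5) - 4*(-2)*(-5))*w(0) = ((8/(-5) - 1/3*(-5)) - 4*(-2)*(-5))*(5*0) = ((8*(-1/5) + 5/3) + 8*(-5))*0 = ((-8/5 + 5/3) - 40)*0 = (1/15 - 40)*0 = -599/15*0 = 0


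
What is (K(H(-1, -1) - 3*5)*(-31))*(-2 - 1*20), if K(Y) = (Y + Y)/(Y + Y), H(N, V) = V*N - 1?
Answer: 682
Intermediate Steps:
H(N, V) = -1 + N*V (H(N, V) = N*V - 1 = -1 + N*V)
K(Y) = 1 (K(Y) = (2*Y)/((2*Y)) = (2*Y)*(1/(2*Y)) = 1)
(K(H(-1, -1) - 3*5)*(-31))*(-2 - 1*20) = (1*(-31))*(-2 - 1*20) = -31*(-2 - 20) = -31*(-22) = 682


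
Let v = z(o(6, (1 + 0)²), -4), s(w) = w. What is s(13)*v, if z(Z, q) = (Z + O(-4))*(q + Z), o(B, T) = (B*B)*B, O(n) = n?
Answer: 584272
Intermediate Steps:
o(B, T) = B³ (o(B, T) = B²*B = B³)
z(Z, q) = (-4 + Z)*(Z + q) (z(Z, q) = (Z - 4)*(q + Z) = (-4 + Z)*(Z + q))
v = 44944 (v = (6³)² - 4*6³ - 4*(-4) + 6³*(-4) = 216² - 4*216 + 16 + 216*(-4) = 46656 - 864 + 16 - 864 = 44944)
s(13)*v = 13*44944 = 584272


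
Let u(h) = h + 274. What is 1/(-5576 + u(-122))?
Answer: -1/5424 ≈ -0.00018437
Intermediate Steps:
u(h) = 274 + h
1/(-5576 + u(-122)) = 1/(-5576 + (274 - 122)) = 1/(-5576 + 152) = 1/(-5424) = -1/5424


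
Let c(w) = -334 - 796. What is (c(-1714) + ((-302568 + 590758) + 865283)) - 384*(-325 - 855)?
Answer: 1605463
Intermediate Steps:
c(w) = -1130
(c(-1714) + ((-302568 + 590758) + 865283)) - 384*(-325 - 855) = (-1130 + ((-302568 + 590758) + 865283)) - 384*(-325 - 855) = (-1130 + (288190 + 865283)) - 384*(-1180) = (-1130 + 1153473) + 453120 = 1152343 + 453120 = 1605463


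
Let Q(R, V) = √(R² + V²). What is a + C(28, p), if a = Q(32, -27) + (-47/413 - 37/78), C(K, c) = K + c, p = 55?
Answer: 2654815/32214 + √1753 ≈ 124.28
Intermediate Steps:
a = -18947/32214 + √1753 (a = √(32² + (-27)²) + (-47/413 - 37/78) = √(1024 + 729) + (-47*1/413 - 37*1/78) = √1753 + (-47/413 - 37/78) = √1753 - 18947/32214 = -18947/32214 + √1753 ≈ 41.281)
a + C(28, p) = (-18947/32214 + √1753) + (28 + 55) = (-18947/32214 + √1753) + 83 = 2654815/32214 + √1753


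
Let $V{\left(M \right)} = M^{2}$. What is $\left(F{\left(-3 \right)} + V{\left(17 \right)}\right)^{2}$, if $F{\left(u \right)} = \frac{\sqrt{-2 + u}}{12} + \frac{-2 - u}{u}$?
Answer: $\frac{\left(3464 + i \sqrt{5}\right)^{2}}{144} \approx 83328.0 + 107.58 i$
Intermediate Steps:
$F{\left(u \right)} = \frac{\sqrt{-2 + u}}{12} + \frac{-2 - u}{u}$ ($F{\left(u \right)} = \sqrt{-2 + u} \frac{1}{12} + \frac{-2 - u}{u} = \frac{\sqrt{-2 + u}}{12} + \frac{-2 - u}{u}$)
$\left(F{\left(-3 \right)} + V{\left(17 \right)}\right)^{2} = \left(\left(-1 - \frac{2}{-3} + \frac{\sqrt{-2 - 3}}{12}\right) + 17^{2}\right)^{2} = \left(\left(-1 - - \frac{2}{3} + \frac{\sqrt{-5}}{12}\right) + 289\right)^{2} = \left(\left(-1 + \frac{2}{3} + \frac{i \sqrt{5}}{12}\right) + 289\right)^{2} = \left(\left(- \frac{1}{3} + \frac{i \sqrt{5}}{12}\right) + 289\right)^{2} = \left(\frac{866}{3} + \frac{i \sqrt{5}}{12}\right)^{2}$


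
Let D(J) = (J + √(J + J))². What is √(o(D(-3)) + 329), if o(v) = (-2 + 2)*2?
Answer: √329 ≈ 18.138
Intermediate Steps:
D(J) = (J + √2*√J)² (D(J) = (J + √(2*J))² = (J + √2*√J)²)
o(v) = 0 (o(v) = 0*2 = 0)
√(o(D(-3)) + 329) = √(0 + 329) = √329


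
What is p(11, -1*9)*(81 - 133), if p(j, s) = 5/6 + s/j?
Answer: -26/33 ≈ -0.78788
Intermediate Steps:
p(j, s) = ⅚ + s/j (p(j, s) = 5*(⅙) + s/j = ⅚ + s/j)
p(11, -1*9)*(81 - 133) = (⅚ - 1*9/11)*(81 - 133) = (⅚ - 9*1/11)*(-52) = (⅚ - 9/11)*(-52) = (1/66)*(-52) = -26/33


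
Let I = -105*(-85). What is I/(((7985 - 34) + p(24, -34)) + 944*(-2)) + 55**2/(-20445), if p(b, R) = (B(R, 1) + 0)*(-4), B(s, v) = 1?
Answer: 32828630/24775251 ≈ 1.3251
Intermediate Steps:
I = 8925
p(b, R) = -4 (p(b, R) = (1 + 0)*(-4) = 1*(-4) = -4)
I/(((7985 - 34) + p(24, -34)) + 944*(-2)) + 55**2/(-20445) = 8925/(((7985 - 34) - 4) + 944*(-2)) + 55**2/(-20445) = 8925/((7951 - 4) - 1888) + 3025*(-1/20445) = 8925/(7947 - 1888) - 605/4089 = 8925/6059 - 605/4089 = 32828630/24775251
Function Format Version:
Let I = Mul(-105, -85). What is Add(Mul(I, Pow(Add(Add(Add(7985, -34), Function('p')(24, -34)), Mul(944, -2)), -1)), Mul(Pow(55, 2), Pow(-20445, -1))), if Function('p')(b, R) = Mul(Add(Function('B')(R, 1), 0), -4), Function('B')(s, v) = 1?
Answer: Rational(32828630, 24775251) ≈ 1.3251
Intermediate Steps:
I = 8925
Function('p')(b, R) = -4 (Function('p')(b, R) = Mul(Add(1, 0), -4) = Mul(1, -4) = -4)
Add(Mul(I, Pow(Add(Add(Add(7985, -34), Function('p')(24, -34)), Mul(944, -2)), -1)), Mul(Pow(55, 2), Pow(-20445, -1))) = Add(Mul(8925, Pow(Add(Add(Add(7985, -34), -4), Mul(944, -2)), -1)), Mul(Pow(55, 2), Pow(-20445, -1))) = Add(Mul(8925, Pow(Add(Add(7951, -4), -1888), -1)), Mul(3025, Rational(-1, 20445))) = Add(Mul(8925, Pow(Add(7947, -1888), -1)), Rational(-605, 4089)) = Add(Mul(8925, Pow(6059, -1)), Rational(-605, 4089)) = Add(Mul(8925, Rational(1, 6059)), Rational(-605, 4089)) = Add(Rational(8925, 6059), Rational(-605, 4089)) = Rational(32828630, 24775251)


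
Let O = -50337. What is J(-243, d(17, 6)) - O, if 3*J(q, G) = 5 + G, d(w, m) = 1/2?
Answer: 302033/6 ≈ 50339.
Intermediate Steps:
d(w, m) = ½
J(q, G) = 5/3 + G/3 (J(q, G) = (5 + G)/3 = 5/3 + G/3)
J(-243, d(17, 6)) - O = (5/3 + (⅓)*(½)) - 1*(-50337) = (5/3 + ⅙) + 50337 = 11/6 + 50337 = 302033/6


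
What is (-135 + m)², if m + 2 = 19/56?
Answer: 58568409/3136 ≈ 18676.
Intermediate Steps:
m = -93/56 (m = -2 + 19/56 = -93/56 ≈ -1.6607)
(-135 + m)² = (-135 - 93/56)² = (-7653/56)² = 58568409/3136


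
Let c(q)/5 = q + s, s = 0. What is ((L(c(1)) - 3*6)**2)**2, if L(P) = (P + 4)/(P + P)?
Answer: 855036081/10000 ≈ 85504.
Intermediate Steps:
c(q) = 5*q (c(q) = 5*(q + 0) = 5*q)
L(P) = (4 + P)/(2*P) (L(P) = (4 + P)/((2*P)) = (4 + P)*(1/(2*P)) = (4 + P)/(2*P))
((L(c(1)) - 3*6)**2)**2 = (((4 + 5*1)/(2*((5*1))) - 3*6)**2)**2 = (((1/2)*(4 + 5)/5 - 18)**2)**2 = (((1/2)*(1/5)*9 - 18)**2)**2 = ((9/10 - 18)**2)**2 = ((-171/10)**2)**2 = (29241/100)**2 = 855036081/10000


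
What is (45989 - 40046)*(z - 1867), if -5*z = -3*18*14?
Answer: -50984997/5 ≈ -1.0197e+7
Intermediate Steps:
z = 756/5 (z = -(-3*18)*14/5 = -(-54)*14/5 = -1/5*(-756) = 756/5 ≈ 151.20)
(45989 - 40046)*(z - 1867) = (45989 - 40046)*(756/5 - 1867) = 5943*(-8579/5) = -50984997/5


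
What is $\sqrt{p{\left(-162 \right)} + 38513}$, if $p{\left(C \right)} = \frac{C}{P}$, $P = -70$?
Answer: $\frac{2 \sqrt{11795315}}{35} \approx 196.25$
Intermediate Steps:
$p{\left(C \right)} = - \frac{C}{70}$ ($p{\left(C \right)} = \frac{C}{-70} = C \left(- \frac{1}{70}\right) = - \frac{C}{70}$)
$\sqrt{p{\left(-162 \right)} + 38513} = \sqrt{\left(- \frac{1}{70}\right) \left(-162\right) + 38513} = \sqrt{\frac{81}{35} + 38513} = \sqrt{\frac{1348036}{35}} = \frac{2 \sqrt{11795315}}{35}$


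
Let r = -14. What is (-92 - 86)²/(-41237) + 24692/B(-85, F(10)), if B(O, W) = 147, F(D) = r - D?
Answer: 144795208/865977 ≈ 167.20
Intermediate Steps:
F(D) = -14 - D
(-92 - 86)²/(-41237) + 24692/B(-85, F(10)) = (-92 - 86)²/(-41237) + 24692/147 = (-178)²*(-1/41237) + 24692*(1/147) = 31684*(-1/41237) + 24692/147 = -31684/41237 + 24692/147 = 144795208/865977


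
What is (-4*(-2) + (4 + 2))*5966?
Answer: 83524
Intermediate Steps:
(-4*(-2) + (4 + 2))*5966 = (8 + 6)*5966 = 14*5966 = 83524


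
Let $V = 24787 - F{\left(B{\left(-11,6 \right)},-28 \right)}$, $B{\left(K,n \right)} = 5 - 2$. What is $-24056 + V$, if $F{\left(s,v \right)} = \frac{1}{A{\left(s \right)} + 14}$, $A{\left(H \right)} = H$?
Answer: $\frac{12426}{17} \approx 730.94$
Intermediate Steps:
$B{\left(K,n \right)} = 3$
$F{\left(s,v \right)} = \frac{1}{14 + s}$ ($F{\left(s,v \right)} = \frac{1}{s + 14} = \frac{1}{14 + s}$)
$V = \frac{421378}{17}$ ($V = 24787 - \frac{1}{14 + 3} = 24787 - \frac{1}{17} = \frac{421378}{17} \approx 24787.0$)
$-24056 + V = -24056 + \frac{421378}{17} = \frac{12426}{17}$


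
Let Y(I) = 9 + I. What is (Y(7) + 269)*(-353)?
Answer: -100605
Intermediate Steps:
(Y(7) + 269)*(-353) = ((9 + 7) + 269)*(-353) = (16 + 269)*(-353) = 285*(-353) = -100605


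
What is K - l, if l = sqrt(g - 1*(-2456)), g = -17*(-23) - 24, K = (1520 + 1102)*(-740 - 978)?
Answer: -4504596 - sqrt(2823) ≈ -4.5046e+6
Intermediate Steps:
K = -4504596 (K = 2622*(-1718) = -4504596)
g = 367 (g = 391 - 24 = 367)
l = sqrt(2823) (l = sqrt(367 - 1*(-2456)) = sqrt(367 + 2456) = sqrt(2823) ≈ 53.132)
K - l = -4504596 - sqrt(2823)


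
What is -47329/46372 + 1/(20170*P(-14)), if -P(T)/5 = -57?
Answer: -136034171839/133283561700 ≈ -1.0206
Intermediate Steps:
P(T) = 285 (P(T) = -5*(-57) = 285)
-47329/46372 + 1/(20170*P(-14)) = -47329/46372 + 1/(20170*285) = -47329*1/46372 + (1/20170)*(1/285) = -47329/46372 + 1/5748450 = -136034171839/133283561700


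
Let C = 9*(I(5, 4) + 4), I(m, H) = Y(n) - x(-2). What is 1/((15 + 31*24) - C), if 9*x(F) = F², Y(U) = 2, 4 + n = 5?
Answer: 1/709 ≈ 0.0014104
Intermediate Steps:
n = 1 (n = -4 + 5 = 1)
x(F) = F²/9
I(m, H) = 14/9 (I(m, H) = 2 - (-2)²/9 = 2 - 4/9 = 14/9)
C = 50 (C = 9*(14/9 + 4) = 9*(50/9) = 50)
1/((15 + 31*24) - C) = 1/((15 + 31*24) - 1*50) = 1/((15 + 744) - 50) = 1/(759 - 50) = 1/709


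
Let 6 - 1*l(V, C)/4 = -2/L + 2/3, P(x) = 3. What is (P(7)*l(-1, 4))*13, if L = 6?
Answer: 884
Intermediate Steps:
l(V, C) = 68/3 (l(V, C) = 24 - 4*(-2/6 + 2/3) = 24 - 4*(-2*1/6 + 2*(1/3)) = 24 - 4*(-1/3 + 2/3) = 24 - 4*1/3 = 24 - 4/3 = 68/3)
(P(7)*l(-1, 4))*13 = (3*(68/3))*13 = 68*13 = 884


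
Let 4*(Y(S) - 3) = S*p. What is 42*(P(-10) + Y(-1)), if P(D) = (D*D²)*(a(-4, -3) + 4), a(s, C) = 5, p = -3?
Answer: -755685/2 ≈ -3.7784e+5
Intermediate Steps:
Y(S) = 3 - 3*S/4 (Y(S) = 3 + (S*(-3))/4 = 3 + (-3*S)/4 = 3 - 3*S/4)
P(D) = 9*D³ (P(D) = (D*D²)*(5 + 4) = D³*9 = 9*D³)
42*(P(-10) + Y(-1)) = 42*(9*(-10)³ + (3 - ¾*(-1))) = 42*(9*(-1000) + (3 + ¾)) = 42*(-9000 + 15/4) = 42*(-35985/4) = -755685/2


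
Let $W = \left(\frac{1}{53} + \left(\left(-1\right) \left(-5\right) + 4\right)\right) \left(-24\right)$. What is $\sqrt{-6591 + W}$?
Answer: $\frac{i \sqrt{19122135}}{53} \approx 82.507 i$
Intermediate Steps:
$W = - \frac{11472}{53}$ ($W = \left(\frac{1}{53} + \left(5 + 4\right)\right) \left(-24\right) = \left(\frac{1}{53} + 9\right) \left(-24\right) = \frac{478}{53} \left(-24\right) = - \frac{11472}{53} \approx -216.45$)
$\sqrt{-6591 + W} = \sqrt{-6591 - \frac{11472}{53}} = \sqrt{- \frac{360795}{53}} = \frac{i \sqrt{19122135}}{53}$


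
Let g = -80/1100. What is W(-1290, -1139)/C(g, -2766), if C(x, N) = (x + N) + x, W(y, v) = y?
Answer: 35475/76069 ≈ 0.46635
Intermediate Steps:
g = -4/55 (g = -80*1/1100 = -4/55 ≈ -0.072727)
C(x, N) = N + 2*x (C(x, N) = (N + x) + x = N + 2*x)
W(-1290, -1139)/C(g, -2766) = -1290/(-2766 + 2*(-4/55)) = -1290/(-2766 - 8/55) = -1290/(-152138/55) = -1290*(-55/152138) = 35475/76069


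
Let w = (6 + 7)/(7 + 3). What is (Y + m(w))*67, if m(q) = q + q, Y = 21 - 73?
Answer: -16549/5 ≈ -3309.8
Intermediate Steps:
w = 13/10 ≈ 1.3000
Y = -52
m(q) = 2*q
(Y + m(w))*67 = (-52 + 2*(13/10))*67 = (-52 + 13/5)*67 = -247/5*67 = -16549/5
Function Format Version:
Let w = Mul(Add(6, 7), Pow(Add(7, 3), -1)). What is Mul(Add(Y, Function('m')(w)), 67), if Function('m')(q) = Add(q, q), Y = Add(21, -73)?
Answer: Rational(-16549, 5) ≈ -3309.8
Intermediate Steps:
w = Rational(13, 10) (w = Mul(13, Pow(10, -1)) = Mul(13, Rational(1, 10)) = Rational(13, 10) ≈ 1.3000)
Y = -52
Function('m')(q) = Mul(2, q)
Mul(Add(Y, Function('m')(w)), 67) = Mul(Add(-52, Mul(2, Rational(13, 10))), 67) = Mul(Add(-52, Rational(13, 5)), 67) = Mul(Rational(-247, 5), 67) = Rational(-16549, 5)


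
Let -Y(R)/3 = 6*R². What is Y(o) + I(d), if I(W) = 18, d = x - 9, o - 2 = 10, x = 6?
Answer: -2574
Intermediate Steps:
o = 12 (o = 2 + 10 = 12)
Y(R) = -18*R²
d = -3 (d = 6 - 9 = -3)
Y(o) + I(d) = -18*12² + 18 = -18*144 + 18 = -2592 + 18 = -2574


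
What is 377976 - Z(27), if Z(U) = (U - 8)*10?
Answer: 377786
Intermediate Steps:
Z(U) = -80 + 10*U (Z(U) = (-8 + U)*10 = -80 + 10*U)
377976 - Z(27) = 377976 - (-80 + 10*27) = 377976 - (-80 + 270) = 377976 - 1*190 = 377976 - 190 = 377786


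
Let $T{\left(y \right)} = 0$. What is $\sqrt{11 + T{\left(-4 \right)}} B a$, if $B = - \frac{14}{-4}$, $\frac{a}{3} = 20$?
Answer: $210 \sqrt{11} \approx 696.49$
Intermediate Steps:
$a = 60$ ($a = 3 \cdot 20 = 60$)
$B = \frac{7}{2}$ ($B = \left(-14\right) \left(- \frac{1}{4}\right) = \frac{7}{2} \approx 3.5$)
$\sqrt{11 + T{\left(-4 \right)}} B a = \sqrt{11 + 0} \cdot \frac{7}{2} \cdot 60 = \sqrt{11} \cdot \frac{7}{2} \cdot 60 = \frac{7 \sqrt{11}}{2} \cdot 60 = 210 \sqrt{11}$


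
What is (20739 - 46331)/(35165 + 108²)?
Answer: -25592/46829 ≈ -0.54650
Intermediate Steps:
(20739 - 46331)/(35165 + 108²) = -25592/(35165 + 11664) = -25592/46829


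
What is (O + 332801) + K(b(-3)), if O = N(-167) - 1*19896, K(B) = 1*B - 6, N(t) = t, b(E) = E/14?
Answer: 4378245/14 ≈ 3.1273e+5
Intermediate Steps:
b(E) = E/14 (b(E) = E*(1/14) = E/14)
K(B) = -6 + B (K(B) = B - 6 = -6 + B)
O = -20063 (O = -167 - 1*19896 = -167 - 19896 = -20063)
(O + 332801) + K(b(-3)) = (-20063 + 332801) + (-6 + (1/14)*(-3)) = 312738 + (-6 - 3/14) = 312738 - 87/14 = 4378245/14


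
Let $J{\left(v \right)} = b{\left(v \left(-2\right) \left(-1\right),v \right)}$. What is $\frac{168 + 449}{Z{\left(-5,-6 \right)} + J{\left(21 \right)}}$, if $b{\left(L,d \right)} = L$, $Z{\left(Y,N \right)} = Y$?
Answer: $\frac{617}{37} \approx 16.676$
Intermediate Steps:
$J{\left(v \right)} = 2 v$ ($J{\left(v \right)} = v \left(-2\right) \left(-1\right) = - 2 v \left(-1\right) = 2 v$)
$\frac{168 + 449}{Z{\left(-5,-6 \right)} + J{\left(21 \right)}} = \frac{168 + 449}{-5 + 2 \cdot 21} = \frac{617}{-5 + 42} = \frac{617}{37}$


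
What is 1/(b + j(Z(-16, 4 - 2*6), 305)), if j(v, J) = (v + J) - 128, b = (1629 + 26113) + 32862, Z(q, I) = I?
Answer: 1/60773 ≈ 1.6455e-5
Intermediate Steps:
b = 60604 (b = 27742 + 32862 = 60604)
j(v, J) = -128 + J + v (j(v, J) = (J + v) - 128 = -128 + J + v)
1/(b + j(Z(-16, 4 - 2*6), 305)) = 1/(60604 + (-128 + 305 + (4 - 2*6))) = 1/(60604 + (-128 + 305 + (4 - 12))) = 1/(60604 + (-128 + 305 - 8)) = 1/(60604 + 169) = 1/60773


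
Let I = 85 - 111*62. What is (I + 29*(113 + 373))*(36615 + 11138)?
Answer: 348453641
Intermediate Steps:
I = -6797 (I = 85 - 6882 = -6797)
(I + 29*(113 + 373))*(36615 + 11138) = (-6797 + 29*(113 + 373))*(36615 + 11138) = (-6797 + 29*486)*47753 = (-6797 + 14094)*47753 = 7297*47753 = 348453641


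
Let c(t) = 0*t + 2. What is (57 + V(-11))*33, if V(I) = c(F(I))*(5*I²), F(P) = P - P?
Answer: 41811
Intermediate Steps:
F(P) = 0
c(t) = 2 (c(t) = 0 + 2 = 2)
V(I) = 10*I² (V(I) = 2*(5*I²) = 10*I²)
(57 + V(-11))*33 = (57 + 10*(-11)²)*33 = (57 + 10*121)*33 = (57 + 1210)*33 = 1267*33 = 41811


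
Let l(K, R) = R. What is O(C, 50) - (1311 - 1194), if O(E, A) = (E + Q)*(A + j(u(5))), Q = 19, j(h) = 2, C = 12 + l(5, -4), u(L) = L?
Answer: 1287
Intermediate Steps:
C = 8 (C = 12 - 4 = 8)
O(E, A) = (2 + A)*(19 + E) (O(E, A) = (E + 19)*(A + 2) = (19 + E)*(2 + A) = (2 + A)*(19 + E))
O(C, 50) - (1311 - 1194) = (38 + 2*8 + 19*50 + 50*8) - (1311 - 1194) = (38 + 16 + 950 + 400) - 1*117 = 1404 - 117 = 1287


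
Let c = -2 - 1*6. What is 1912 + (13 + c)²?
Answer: 1937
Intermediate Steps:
c = -8 (c = -2 - 6 = -8)
1912 + (13 + c)² = 1912 + (13 - 8)² = 1912 + 5² = 1912 + 25 = 1937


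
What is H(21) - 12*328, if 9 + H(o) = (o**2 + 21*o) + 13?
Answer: -3050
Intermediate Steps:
H(o) = 4 + o**2 + 21*o (H(o) = -9 + ((o**2 + 21*o) + 13) = -9 + (13 + o**2 + 21*o) = 4 + o**2 + 21*o)
H(21) - 12*328 = (4 + 21**2 + 21*21) - 12*328 = (4 + 441 + 441) - 3936 = 886 - 3936 = -3050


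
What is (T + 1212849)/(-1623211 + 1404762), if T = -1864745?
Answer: 93128/31207 ≈ 2.9842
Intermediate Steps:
(T + 1212849)/(-1623211 + 1404762) = (-1864745 + 1212849)/(-1623211 + 1404762) = -651896/(-218449) = -651896*(-1/218449) = 93128/31207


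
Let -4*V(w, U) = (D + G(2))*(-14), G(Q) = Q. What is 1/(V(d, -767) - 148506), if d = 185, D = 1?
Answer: -2/296991 ≈ -6.7342e-6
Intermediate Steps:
V(w, U) = 21/2 (V(w, U) = -(1 + 2)*(-14)/4 = -3*(-14)/4 = -¼*(-42) = 21/2)
1/(V(d, -767) - 148506) = 1/(21/2 - 148506) = 1/(-296991/2) = -2/296991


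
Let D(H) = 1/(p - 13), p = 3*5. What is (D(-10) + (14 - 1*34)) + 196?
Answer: 353/2 ≈ 176.50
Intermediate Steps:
p = 15
D(H) = ½ (D(H) = 1/(15 - 13) = 1/2 = ½)
(D(-10) + (14 - 1*34)) + 196 = (½ + (14 - 1*34)) + 196 = (½ + (14 - 34)) + 196 = (½ - 20) + 196 = -39/2 + 196 = 353/2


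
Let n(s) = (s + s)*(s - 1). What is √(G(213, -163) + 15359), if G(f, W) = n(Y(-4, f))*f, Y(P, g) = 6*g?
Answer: √695249915 ≈ 26368.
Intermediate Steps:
n(s) = 2*s*(-1 + s) (n(s) = (2*s)*(-1 + s) = 2*s*(-1 + s))
G(f, W) = 12*f²*(-1 + 6*f) (G(f, W) = (2*(6*f)*(-1 + 6*f))*f = (12*f*(-1 + 6*f))*f = 12*f²*(-1 + 6*f))
√(G(213, -163) + 15359) = √(213²*(-12 + 72*213) + 15359) = √(45369*(-12 + 15336) + 15359) = √(45369*15324 + 15359) = √(695234556 + 15359) = √695249915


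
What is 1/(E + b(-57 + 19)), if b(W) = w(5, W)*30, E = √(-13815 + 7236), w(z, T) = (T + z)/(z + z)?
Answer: -11/1820 - I*√731/5460 ≈ -0.006044 - 0.0049518*I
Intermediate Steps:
w(z, T) = (T + z)/(2*z) (w(z, T) = (T + z)/((2*z)) = (T + z)*(1/(2*z)) = (T + z)/(2*z))
E = 3*I*√731 (E = √(-6579) = 3*I*√731 ≈ 81.111*I)
b(W) = 15 + 3*W (b(W) = ((½)*(W + 5)/5)*30 = ((½)*(⅕)*(5 + W))*30 = (½ + W/10)*30 = 15 + 3*W)
1/(E + b(-57 + 19)) = 1/(3*I*√731 + (15 + 3*(-57 + 19))) = 1/(3*I*√731 + (15 + 3*(-38))) = 1/(3*I*√731 + (15 - 114)) = 1/(3*I*√731 - 99) = 1/(-99 + 3*I*√731)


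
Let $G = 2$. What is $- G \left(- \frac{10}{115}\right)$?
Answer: $\frac{4}{23} \approx 0.17391$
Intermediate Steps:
$- G \left(- \frac{10}{115}\right) = - 2 \left(- \frac{10}{115}\right) = - 2 \left(\left(-10\right) \frac{1}{115}\right) = - \frac{2 \left(-2\right)}{23} = \left(-1\right) \left(- \frac{4}{23}\right) = \frac{4}{23}$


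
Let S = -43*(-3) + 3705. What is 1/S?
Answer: 1/3834 ≈ 0.00026082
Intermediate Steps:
S = 3834 (S = 129 + 3705 = 3834)
1/S = 1/3834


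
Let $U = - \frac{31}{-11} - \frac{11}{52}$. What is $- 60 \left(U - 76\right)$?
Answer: $\frac{629715}{143} \approx 4403.6$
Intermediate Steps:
$U = \frac{1491}{572}$ ($U = \left(-31\right) \left(- \frac{1}{11}\right) - \frac{11}{52} = \frac{31}{11} - \frac{11}{52} = \frac{1491}{572} \approx 2.6066$)
$- 60 \left(U - 76\right) = - 60 \left(\frac{1491}{572} - 76\right) = \left(-60\right) \left(- \frac{41981}{572}\right) = \frac{629715}{143}$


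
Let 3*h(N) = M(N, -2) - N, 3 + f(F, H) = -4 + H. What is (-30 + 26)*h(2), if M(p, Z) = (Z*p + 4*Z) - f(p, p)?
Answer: 12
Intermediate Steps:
f(F, H) = -7 + H (f(F, H) = -3 + (-4 + H) = -7 + H)
M(p, Z) = 7 - p + 4*Z + Z*p (M(p, Z) = (Z*p + 4*Z) - (-7 + p) = (4*Z + Z*p) + (7 - p) = 7 - p + 4*Z + Z*p)
h(N) = -⅓ - 4*N/3 (h(N) = ((7 - N + 4*(-2) - 2*N) - N)/3 = ((7 - N - 8 - 2*N) - N)/3 = ((-1 - 3*N) - N)/3 = (-1 - 4*N)/3 = -⅓ - 4*N/3)
(-30 + 26)*h(2) = (-30 + 26)*(-⅓ - 4/3*2) = -4*(-⅓ - 8/3) = -4*(-3) = 12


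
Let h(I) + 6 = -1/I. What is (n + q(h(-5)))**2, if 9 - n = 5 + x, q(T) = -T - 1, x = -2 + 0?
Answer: 2916/25 ≈ 116.64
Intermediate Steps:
x = -2
h(I) = -6 - 1/I
q(T) = -1 - T
n = 6 (n = 9 - (5 - 2) = 9 - 1*3 = 9 - 3 = 6)
(n + q(h(-5)))**2 = (6 + (-1 - (-6 - 1/(-5))))**2 = (6 + (-1 - (-6 - 1*(-1/5))))**2 = (6 + (-1 - (-6 + 1/5)))**2 = (6 + (-1 - 1*(-29/5)))**2 = (6 + (-1 + 29/5))**2 = (6 + 24/5)**2 = (54/5)**2 = 2916/25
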